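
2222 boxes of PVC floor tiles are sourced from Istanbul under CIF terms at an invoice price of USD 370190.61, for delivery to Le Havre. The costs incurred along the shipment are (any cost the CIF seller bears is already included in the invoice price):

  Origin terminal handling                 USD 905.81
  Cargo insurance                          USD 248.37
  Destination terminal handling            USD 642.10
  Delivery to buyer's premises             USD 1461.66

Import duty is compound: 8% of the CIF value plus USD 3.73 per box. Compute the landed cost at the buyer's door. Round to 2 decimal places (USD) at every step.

Total landed cost: USD 410197.68

CIF: the seller pays costs through ocean freight and marine insurance to the destination port.
Already in the invoice (seller's account under CIF): origin terminal, insurance — exclude.
The CIF price already equals the CIF value: 370190.61
Ad valorem component: 370190.61 × 8% = 29615.25
Specific component: 2222 × 3.73 = 8288.06
Import duty = 29615.25 + 8288.06 = 37903.31
Buyer bears: destination terminal 642.10 + delivery 1461.66 + duty 37903.31 = 40007.07
Landed cost = invoice 370190.61 + 40007.07 = 410197.68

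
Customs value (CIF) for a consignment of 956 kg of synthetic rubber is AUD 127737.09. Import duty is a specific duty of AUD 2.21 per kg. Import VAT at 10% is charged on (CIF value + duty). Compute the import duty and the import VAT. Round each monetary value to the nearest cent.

Import duty = 956 × 2.21 = 2112.76
VAT base = CIF + duty = 127737.09 + 2112.76 = 129849.85
Import VAT = 129849.85 × 10% = 12984.99

Import duty: AUD 2112.76; import VAT: AUD 12984.99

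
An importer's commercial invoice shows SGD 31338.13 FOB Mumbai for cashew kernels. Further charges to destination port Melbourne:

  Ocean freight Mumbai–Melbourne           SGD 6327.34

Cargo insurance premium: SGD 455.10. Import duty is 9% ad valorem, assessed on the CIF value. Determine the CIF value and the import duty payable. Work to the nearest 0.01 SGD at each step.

CIF value: SGD 38120.57; import duty: SGD 3430.85

CIF = FOB price + freight + insurance
CIF = 31338.13 + 6327.34 + 455.10 = 38120.57
Import duty = 38120.57 × 9% = 3430.85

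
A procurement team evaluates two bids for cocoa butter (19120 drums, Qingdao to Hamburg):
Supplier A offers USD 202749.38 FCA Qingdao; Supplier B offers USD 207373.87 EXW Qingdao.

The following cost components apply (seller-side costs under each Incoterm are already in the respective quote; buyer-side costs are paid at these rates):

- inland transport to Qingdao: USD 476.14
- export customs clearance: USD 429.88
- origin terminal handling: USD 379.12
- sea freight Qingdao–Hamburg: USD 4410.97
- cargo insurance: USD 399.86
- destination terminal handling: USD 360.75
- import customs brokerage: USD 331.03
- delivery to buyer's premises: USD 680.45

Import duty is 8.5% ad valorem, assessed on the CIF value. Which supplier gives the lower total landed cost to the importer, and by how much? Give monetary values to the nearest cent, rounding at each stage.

Supplier A (FCA):
CIF value = FCA price + origin terminal + freight + insurance = 202749.38 + 379.12 + 4410.97 + 399.86 = 207939.33
Import duty = 207939.33 × 8.5% = 17674.84
Buyer bears (A): 379.12 + 4410.97 + 399.86 + 360.75 + 331.03 + 680.45 = 6562.18
Landed cost (A) = invoice 202749.38 + 6562.18 + duty 17674.84 = 226986.40
Supplier B (EXW):
CIF value = EXW price + inland to port + export clearance + origin terminal + freight + insurance = 207373.87 + 476.14 + 429.88 + 379.12 + 4410.97 + 399.86 = 213469.84
Import duty = 213469.84 × 8.5% = 18144.94
Buyer bears (B): 476.14 + 429.88 + 379.12 + 4410.97 + 399.86 + 360.75 + 331.03 + 680.45 = 7468.20
Landed cost (B) = invoice 207373.87 + 7468.20 + duty 18144.94 = 232987.01
Difference = |226986.40 − 232987.01| = 6000.61

Supplier A is cheaper by USD 6000.61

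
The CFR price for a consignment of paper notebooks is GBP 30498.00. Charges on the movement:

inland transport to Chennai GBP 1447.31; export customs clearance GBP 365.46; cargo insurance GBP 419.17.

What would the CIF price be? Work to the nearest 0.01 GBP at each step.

CIF price: GBP 30917.17

Not relevant to the conversion: export clearance, inland to port — on the seller under both CFR and CIF; already in the CFR price and stays in the CIF price.
From CFR to CIF, the seller additionally bears: insurance.
CIF price = 30498.00 + 419.17 = 30917.17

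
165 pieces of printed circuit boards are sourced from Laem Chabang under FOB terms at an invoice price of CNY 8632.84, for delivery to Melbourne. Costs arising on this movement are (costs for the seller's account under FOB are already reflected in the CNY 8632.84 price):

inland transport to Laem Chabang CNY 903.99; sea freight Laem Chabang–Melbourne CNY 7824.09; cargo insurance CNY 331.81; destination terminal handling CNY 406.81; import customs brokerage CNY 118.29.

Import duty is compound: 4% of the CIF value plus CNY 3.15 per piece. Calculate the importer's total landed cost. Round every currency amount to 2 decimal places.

FOB: the seller bears costs until goods are on board at the origin port; the buyer bears freight, insurance and all costs thereafter.
Already in the invoice (seller's account under FOB): inland to port — exclude.
CIF value = FOB price + freight + insurance = 8632.84 + 7824.09 + 331.81 = 16788.74
Ad valorem component: 16788.74 × 4% = 671.55
Specific component: 165 × 3.15 = 519.75
Import duty = 671.55 + 519.75 = 1191.30
Buyer bears: freight 7824.09 + insurance 331.81 + destination terminal 406.81 + brokerage 118.29 + duty 1191.30 = 9872.30
Landed cost = invoice 8632.84 + 9872.30 = 18505.14

Total landed cost: CNY 18505.14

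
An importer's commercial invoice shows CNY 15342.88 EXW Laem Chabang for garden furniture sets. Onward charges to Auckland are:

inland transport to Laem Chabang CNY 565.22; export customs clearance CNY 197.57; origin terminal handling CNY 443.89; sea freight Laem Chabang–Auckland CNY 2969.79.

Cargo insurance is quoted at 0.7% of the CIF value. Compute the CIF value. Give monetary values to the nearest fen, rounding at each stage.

CIF value: CNY 19656.95

Let C be the CIF value. C = EXW price + pre-shipment costs + freight + 0.7% × C
C − 0.7% × C = 15342.88 + 565.22 + 197.57 + 443.89 + 2969.79
0.993 × C = 19519.35
C = 19519.35 / 0.993 = 19656.95
Insurance premium = 0.7% × 19656.95 = 137.60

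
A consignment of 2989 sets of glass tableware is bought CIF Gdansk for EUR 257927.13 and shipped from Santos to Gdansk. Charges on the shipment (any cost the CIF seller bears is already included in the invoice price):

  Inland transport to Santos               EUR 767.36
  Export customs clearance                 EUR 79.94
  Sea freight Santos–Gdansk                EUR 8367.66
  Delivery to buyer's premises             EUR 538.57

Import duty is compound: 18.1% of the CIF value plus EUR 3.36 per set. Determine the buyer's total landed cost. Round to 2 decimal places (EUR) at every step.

CIF: the seller pays costs through ocean freight and marine insurance to the destination port.
Already in the invoice (seller's account under CIF): inland to port, export clearance, freight — exclude.
The CIF price already equals the CIF value: 257927.13
Ad valorem component: 257927.13 × 18.1% = 46684.81
Specific component: 2989 × 3.36 = 10043.04
Import duty = 46684.81 + 10043.04 = 56727.85
Buyer bears: delivery 538.57 + duty 56727.85 = 57266.42
Landed cost = invoice 257927.13 + 57266.42 = 315193.55

Total landed cost: EUR 315193.55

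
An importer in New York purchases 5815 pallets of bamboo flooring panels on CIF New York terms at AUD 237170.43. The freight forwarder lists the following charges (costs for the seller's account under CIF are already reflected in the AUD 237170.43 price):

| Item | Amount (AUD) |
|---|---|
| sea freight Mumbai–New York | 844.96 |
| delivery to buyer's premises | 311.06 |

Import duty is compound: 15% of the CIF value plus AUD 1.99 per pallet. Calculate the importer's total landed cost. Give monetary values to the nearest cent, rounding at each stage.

Total landed cost: AUD 284628.90

CIF: the seller pays costs through ocean freight and marine insurance to the destination port.
Already in the invoice (seller's account under CIF): freight — exclude.
The CIF price already equals the CIF value: 237170.43
Ad valorem component: 237170.43 × 15% = 35575.56
Specific component: 5815 × 1.99 = 11571.85
Import duty = 35575.56 + 11571.85 = 47147.41
Buyer bears: delivery 311.06 + duty 47147.41 = 47458.47
Landed cost = invoice 237170.43 + 47458.47 = 284628.90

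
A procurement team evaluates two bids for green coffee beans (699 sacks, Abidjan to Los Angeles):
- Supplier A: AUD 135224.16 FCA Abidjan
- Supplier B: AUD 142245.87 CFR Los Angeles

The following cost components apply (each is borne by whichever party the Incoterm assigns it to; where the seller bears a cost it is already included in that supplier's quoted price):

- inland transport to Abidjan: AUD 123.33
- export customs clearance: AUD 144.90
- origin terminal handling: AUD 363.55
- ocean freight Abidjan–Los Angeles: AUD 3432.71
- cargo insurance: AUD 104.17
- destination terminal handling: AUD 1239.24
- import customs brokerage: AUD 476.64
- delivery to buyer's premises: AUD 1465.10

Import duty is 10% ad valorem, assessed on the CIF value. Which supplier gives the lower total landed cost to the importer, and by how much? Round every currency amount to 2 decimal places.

Supplier A (FCA):
CIF value = FCA price + origin terminal + freight + insurance = 135224.16 + 363.55 + 3432.71 + 104.17 = 139124.59
Import duty = 139124.59 × 10% = 13912.46
Buyer bears (A): 363.55 + 3432.71 + 104.17 + 1239.24 + 476.64 + 1465.10 = 7081.41
Landed cost (A) = invoice 135224.16 + 7081.41 + duty 13912.46 = 156218.03
Supplier B (CFR):
CIF value = CFR price + insurance = 142245.87 + 104.17 = 142350.04
Import duty = 142350.04 × 10% = 14235.00
Buyer bears (B): 104.17 + 1239.24 + 476.64 + 1465.10 = 3285.15
Landed cost (B) = invoice 142245.87 + 3285.15 + duty 14235.00 = 159766.02
Difference = |156218.03 − 159766.02| = 3547.99

Supplier A is cheaper by AUD 3547.99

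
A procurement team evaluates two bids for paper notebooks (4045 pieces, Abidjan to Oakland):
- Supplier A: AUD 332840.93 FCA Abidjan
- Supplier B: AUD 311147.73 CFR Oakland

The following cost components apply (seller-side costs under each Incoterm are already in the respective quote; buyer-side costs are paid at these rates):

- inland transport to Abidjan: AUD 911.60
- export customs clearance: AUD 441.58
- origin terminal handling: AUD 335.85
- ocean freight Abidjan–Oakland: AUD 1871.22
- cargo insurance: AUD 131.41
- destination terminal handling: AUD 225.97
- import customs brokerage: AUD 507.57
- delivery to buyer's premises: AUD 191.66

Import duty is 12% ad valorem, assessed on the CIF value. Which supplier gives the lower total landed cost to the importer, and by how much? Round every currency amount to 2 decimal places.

Supplier A (FCA):
CIF value = FCA price + origin terminal + freight + insurance = 332840.93 + 335.85 + 1871.22 + 131.41 = 335179.41
Import duty = 335179.41 × 12% = 40221.53
Buyer bears (A): 335.85 + 1871.22 + 131.41 + 225.97 + 507.57 + 191.66 = 3263.68
Landed cost (A) = invoice 332840.93 + 3263.68 + duty 40221.53 = 376326.14
Supplier B (CFR):
CIF value = CFR price + insurance = 311147.73 + 131.41 = 311279.14
Import duty = 311279.14 × 12% = 37353.50
Buyer bears (B): 131.41 + 225.97 + 507.57 + 191.66 = 1056.61
Landed cost (B) = invoice 311147.73 + 1056.61 + duty 37353.50 = 349557.84
Difference = |376326.14 − 349557.84| = 26768.30

Supplier B is cheaper by AUD 26768.30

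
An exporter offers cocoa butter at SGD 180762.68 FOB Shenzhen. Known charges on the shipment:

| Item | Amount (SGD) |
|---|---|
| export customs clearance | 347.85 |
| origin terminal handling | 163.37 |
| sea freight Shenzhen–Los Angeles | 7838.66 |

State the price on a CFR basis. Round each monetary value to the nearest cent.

CFR price: SGD 188601.34

Not relevant to the conversion: export clearance, origin terminal — on the seller under both FOB and CFR; already in the FOB price and stays in the CFR price.
From FOB to CFR, the seller additionally bears: freight.
CFR price = 180762.68 + 7838.66 = 188601.34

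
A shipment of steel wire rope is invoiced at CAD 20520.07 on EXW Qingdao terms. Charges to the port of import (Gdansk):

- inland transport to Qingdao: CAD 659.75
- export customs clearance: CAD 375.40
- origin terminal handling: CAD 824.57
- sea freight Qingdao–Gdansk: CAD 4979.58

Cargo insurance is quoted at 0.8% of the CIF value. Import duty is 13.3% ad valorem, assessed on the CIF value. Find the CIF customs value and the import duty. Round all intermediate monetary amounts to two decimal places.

Let C be the CIF value. C = EXW price + pre-shipment costs + freight + 0.8% × C
C − 0.8% × C = 20520.07 + 659.75 + 375.40 + 824.57 + 4979.58
0.992 × C = 27359.37
C = 27359.37 / 0.992 = 27580.01
Insurance premium = 0.8% × 27580.01 = 220.64
Import duty = 27580.01 × 13.3% = 3668.14

CIF value: CAD 27580.01; import duty: CAD 3668.14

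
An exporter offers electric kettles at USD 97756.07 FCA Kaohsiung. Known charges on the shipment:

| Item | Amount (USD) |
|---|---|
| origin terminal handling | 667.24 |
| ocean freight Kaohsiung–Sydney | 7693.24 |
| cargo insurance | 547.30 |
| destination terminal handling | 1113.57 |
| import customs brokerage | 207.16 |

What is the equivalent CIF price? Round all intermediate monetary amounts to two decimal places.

Not relevant to the conversion: brokerage, destination terminal — on the buyer under both terms; not part of either seller's price.
From FCA to CIF, the seller additionally bears: origin terminal, freight, insurance.
CIF price = 97756.07 + 667.24 + 7693.24 + 547.30 = 106663.85

CIF price: USD 106663.85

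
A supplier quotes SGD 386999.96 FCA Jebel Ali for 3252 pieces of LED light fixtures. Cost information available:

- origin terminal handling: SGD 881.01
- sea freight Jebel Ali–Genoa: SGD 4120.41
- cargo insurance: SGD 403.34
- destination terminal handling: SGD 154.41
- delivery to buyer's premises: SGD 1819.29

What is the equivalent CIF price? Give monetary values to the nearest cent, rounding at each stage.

CIF price: SGD 392404.72

Not relevant to the conversion: delivery, destination terminal — on the buyer under both terms; not part of either seller's price.
From FCA to CIF, the seller additionally bears: origin terminal, freight, insurance.
CIF price = 386999.96 + 881.01 + 4120.41 + 403.34 = 392404.72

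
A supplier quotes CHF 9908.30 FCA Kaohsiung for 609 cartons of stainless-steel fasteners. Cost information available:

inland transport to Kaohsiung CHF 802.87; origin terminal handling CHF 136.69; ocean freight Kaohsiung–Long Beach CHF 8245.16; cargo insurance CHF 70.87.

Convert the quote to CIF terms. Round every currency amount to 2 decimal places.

Not relevant to the conversion: inland to port — on the seller under both FCA and CIF; already in the FCA price and stays in the CIF price.
From FCA to CIF, the seller additionally bears: origin terminal, freight, insurance.
CIF price = 9908.30 + 136.69 + 8245.16 + 70.87 = 18361.02

CIF price: CHF 18361.02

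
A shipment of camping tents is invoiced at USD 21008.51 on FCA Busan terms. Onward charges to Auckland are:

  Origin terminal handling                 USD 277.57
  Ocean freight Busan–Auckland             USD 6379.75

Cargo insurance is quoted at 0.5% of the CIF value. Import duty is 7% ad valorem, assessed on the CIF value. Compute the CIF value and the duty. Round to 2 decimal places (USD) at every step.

Let C be the CIF value. C = FCA price + pre-shipment costs + freight + 0.5% × C
C − 0.5% × C = 21008.51 + 277.57 + 6379.75
0.995 × C = 27665.83
C = 27665.83 / 0.995 = 27804.85
Insurance premium = 0.5% × 27804.85 = 139.02
Import duty = 27804.85 × 7% = 1946.34

CIF value: USD 27804.85; import duty: USD 1946.34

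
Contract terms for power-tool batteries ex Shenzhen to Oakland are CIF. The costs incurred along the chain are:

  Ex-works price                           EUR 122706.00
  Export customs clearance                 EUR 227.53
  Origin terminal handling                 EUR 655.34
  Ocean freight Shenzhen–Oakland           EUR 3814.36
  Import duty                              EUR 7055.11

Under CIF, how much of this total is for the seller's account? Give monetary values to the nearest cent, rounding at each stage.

CIF: the seller pays costs through ocean freight and marine insurance to the destination port.
Seller's account: goods 122706.00 + export clearance 227.53 + origin terminal 655.34 + freight 3814.36 = 127403.23
Buyer's account: duty 7055.11 = 7055.11

Seller's account: EUR 127403.23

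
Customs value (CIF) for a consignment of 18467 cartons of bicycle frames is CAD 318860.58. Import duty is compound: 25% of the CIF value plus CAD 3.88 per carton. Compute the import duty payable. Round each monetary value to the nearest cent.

Import duty: CAD 151367.11

Ad valorem component: 318860.58 × 25% = 79715.15
Specific component: 18467 × 3.88 = 71651.96
Import duty = 79715.15 + 71651.96 = 151367.11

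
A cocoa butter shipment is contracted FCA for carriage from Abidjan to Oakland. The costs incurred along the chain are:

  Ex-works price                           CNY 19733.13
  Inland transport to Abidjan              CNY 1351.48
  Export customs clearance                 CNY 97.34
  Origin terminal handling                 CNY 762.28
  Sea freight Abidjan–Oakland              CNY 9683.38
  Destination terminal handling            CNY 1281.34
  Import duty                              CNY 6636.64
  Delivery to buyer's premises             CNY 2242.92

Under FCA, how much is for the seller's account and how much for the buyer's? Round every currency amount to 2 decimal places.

FCA: the seller delivers export-cleared goods to the carrier; the buyer bears costs from that point.
Seller's account: goods 19733.13 + inland to port 1351.48 + export clearance 97.34 = 21181.95
Buyer's account: origin terminal 762.28 + freight 9683.38 + destination terminal 1281.34 + duty 6636.64 + delivery 2242.92 = 20606.56

Seller: CNY 21181.95; buyer: CNY 20606.56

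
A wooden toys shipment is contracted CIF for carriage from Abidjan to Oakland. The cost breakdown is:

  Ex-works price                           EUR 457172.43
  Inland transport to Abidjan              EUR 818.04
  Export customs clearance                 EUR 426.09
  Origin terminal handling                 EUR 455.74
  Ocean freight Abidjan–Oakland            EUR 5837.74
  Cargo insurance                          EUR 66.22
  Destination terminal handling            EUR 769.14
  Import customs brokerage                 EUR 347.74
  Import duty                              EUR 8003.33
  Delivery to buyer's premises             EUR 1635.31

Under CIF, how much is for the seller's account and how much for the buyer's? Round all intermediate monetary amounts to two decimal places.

Seller: EUR 464776.26; buyer: EUR 10755.52

CIF: the seller pays costs through ocean freight and marine insurance to the destination port.
Seller's account: goods 457172.43 + inland to port 818.04 + export clearance 426.09 + origin terminal 455.74 + freight 5837.74 + insurance 66.22 = 464776.26
Buyer's account: destination terminal 769.14 + brokerage 347.74 + duty 8003.33 + delivery 1635.31 = 10755.52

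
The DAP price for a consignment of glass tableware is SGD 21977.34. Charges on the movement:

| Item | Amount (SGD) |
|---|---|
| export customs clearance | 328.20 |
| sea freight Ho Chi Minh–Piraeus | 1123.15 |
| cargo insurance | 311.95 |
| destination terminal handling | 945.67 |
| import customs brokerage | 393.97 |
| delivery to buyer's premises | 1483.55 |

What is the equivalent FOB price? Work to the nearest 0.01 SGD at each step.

FOB price: SGD 18113.02

Not relevant to the conversion: export clearance — on the seller under both DAP and FOB; already in the DAP price and stays in the FOB price. brokerage — on the buyer under both terms; not part of either seller's price.
From DAP to FOB, the seller no longer bears: freight, insurance, destination terminal, delivery.
FOB price = 21977.34 − 1123.15 − 311.95 − 945.67 − 1483.55 = 18113.02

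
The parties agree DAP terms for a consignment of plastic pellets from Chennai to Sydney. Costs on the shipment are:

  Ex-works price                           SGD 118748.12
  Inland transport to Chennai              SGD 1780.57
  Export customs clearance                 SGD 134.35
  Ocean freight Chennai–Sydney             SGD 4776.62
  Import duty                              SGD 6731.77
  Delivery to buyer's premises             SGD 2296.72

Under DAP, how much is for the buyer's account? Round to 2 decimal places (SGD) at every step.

Buyer's account: SGD 6731.77

DAP: the seller bears all costs to the named destination except import duty and clearance.
Seller's account: goods 118748.12 + inland to port 1780.57 + export clearance 134.35 + freight 4776.62 + delivery 2296.72 = 127736.38
Buyer's account: duty 6731.77 = 6731.77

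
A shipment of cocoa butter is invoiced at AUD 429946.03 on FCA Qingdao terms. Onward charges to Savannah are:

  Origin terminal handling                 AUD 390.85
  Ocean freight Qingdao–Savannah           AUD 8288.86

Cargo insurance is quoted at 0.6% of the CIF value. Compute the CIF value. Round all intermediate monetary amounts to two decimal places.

CIF value: AUD 441273.38

Let C be the CIF value. C = FCA price + pre-shipment costs + freight + 0.6% × C
C − 0.6% × C = 429946.03 + 390.85 + 8288.86
0.994 × C = 438625.74
C = 438625.74 / 0.994 = 441273.38
Insurance premium = 0.6% × 441273.38 = 2647.64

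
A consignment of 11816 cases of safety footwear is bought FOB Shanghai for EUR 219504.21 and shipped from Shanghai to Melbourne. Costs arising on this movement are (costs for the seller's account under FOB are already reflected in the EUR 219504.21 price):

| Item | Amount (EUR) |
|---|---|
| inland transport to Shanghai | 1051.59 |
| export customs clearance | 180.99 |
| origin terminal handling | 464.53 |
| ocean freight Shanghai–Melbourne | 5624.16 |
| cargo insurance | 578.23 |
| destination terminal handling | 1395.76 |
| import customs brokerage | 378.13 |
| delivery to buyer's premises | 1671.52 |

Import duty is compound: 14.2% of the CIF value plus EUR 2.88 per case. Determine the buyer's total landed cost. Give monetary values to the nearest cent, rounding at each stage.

Total landed cost: EUR 295232.43

FOB: the seller bears costs until goods are on board at the origin port; the buyer bears freight, insurance and all costs thereafter.
Already in the invoice (seller's account under FOB): inland to port, export clearance, origin terminal — exclude.
CIF value = FOB price + freight + insurance = 219504.21 + 5624.16 + 578.23 = 225706.60
Ad valorem component: 225706.60 × 14.2% = 32050.34
Specific component: 11816 × 2.88 = 34030.08
Import duty = 32050.34 + 34030.08 = 66080.42
Buyer bears: freight 5624.16 + insurance 578.23 + destination terminal 1395.76 + brokerage 378.13 + delivery 1671.52 + duty 66080.42 = 75728.22
Landed cost = invoice 219504.21 + 75728.22 = 295232.43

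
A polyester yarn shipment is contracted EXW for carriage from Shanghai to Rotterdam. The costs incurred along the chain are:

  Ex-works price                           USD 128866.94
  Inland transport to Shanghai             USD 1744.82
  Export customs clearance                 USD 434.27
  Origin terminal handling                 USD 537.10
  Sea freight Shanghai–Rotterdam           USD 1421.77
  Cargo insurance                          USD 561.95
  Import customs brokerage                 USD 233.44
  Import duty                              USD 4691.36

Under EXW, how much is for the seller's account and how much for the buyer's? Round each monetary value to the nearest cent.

Seller: USD 128866.94; buyer: USD 9624.71

EXW: the seller makes goods available at their premises; the buyer bears all onward costs.
Seller's account: goods 128866.94 = 128866.94
Buyer's account: inland to port 1744.82 + export clearance 434.27 + origin terminal 537.10 + freight 1421.77 + insurance 561.95 + brokerage 233.44 + duty 4691.36 = 9624.71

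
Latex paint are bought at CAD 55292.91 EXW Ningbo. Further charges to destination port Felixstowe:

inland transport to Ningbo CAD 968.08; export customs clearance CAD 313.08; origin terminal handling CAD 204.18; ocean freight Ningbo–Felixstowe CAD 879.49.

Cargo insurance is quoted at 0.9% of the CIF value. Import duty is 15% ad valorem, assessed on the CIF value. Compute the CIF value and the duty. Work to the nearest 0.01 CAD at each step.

Let C be the CIF value. C = EXW price + pre-shipment costs + freight + 0.9% × C
C − 0.9% × C = 55292.91 + 968.08 + 313.08 + 204.18 + 879.49
0.991 × C = 57657.74
C = 57657.74 / 0.991 = 58181.37
Insurance premium = 0.9% × 58181.37 = 523.63
Import duty = 58181.37 × 15% = 8727.21

CIF value: CAD 58181.37; import duty: CAD 8727.21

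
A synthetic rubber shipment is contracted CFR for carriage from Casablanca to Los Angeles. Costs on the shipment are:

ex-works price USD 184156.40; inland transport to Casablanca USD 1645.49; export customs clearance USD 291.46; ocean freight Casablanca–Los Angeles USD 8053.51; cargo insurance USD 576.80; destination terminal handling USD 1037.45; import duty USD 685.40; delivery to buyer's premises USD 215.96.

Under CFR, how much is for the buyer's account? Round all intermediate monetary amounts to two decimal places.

Buyer's account: USD 2515.61

CFR: the seller pays costs through ocean freight to the destination port, but not insurance.
Seller's account: goods 184156.40 + inland to port 1645.49 + export clearance 291.46 + freight 8053.51 = 194146.86
Buyer's account: insurance 576.80 + destination terminal 1037.45 + duty 685.40 + delivery 215.96 = 2515.61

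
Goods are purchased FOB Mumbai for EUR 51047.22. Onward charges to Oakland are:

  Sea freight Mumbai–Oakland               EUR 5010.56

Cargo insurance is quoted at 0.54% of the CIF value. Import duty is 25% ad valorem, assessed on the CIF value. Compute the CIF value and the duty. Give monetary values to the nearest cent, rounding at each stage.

Let C be the CIF value. C = FOB price + freight + 0.54% × C
C − 0.54% × C = 51047.22 + 5010.56
0.9946 × C = 56057.78
C = 56057.78 / 0.9946 = 56362.14
Insurance premium = 0.54% × 56362.14 = 304.36
Import duty = 56362.14 × 25% = 14090.54

CIF value: EUR 56362.14; import duty: EUR 14090.54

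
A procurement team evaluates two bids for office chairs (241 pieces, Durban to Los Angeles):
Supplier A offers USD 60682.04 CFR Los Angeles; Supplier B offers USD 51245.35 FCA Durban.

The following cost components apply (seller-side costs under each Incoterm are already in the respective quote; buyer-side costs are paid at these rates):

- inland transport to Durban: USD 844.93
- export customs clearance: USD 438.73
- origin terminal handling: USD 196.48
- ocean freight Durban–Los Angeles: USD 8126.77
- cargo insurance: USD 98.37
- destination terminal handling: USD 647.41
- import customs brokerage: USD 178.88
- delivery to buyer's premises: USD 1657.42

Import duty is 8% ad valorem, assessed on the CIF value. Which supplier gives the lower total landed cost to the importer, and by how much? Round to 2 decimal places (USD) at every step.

Supplier B is cheaper by USD 1202.51

Supplier A (CFR):
CIF value = CFR price + insurance = 60682.04 + 98.37 = 60780.41
Import duty = 60780.41 × 8% = 4862.43
Buyer bears (A): 98.37 + 647.41 + 178.88 + 1657.42 = 2582.08
Landed cost (A) = invoice 60682.04 + 2582.08 + duty 4862.43 = 68126.55
Supplier B (FCA):
CIF value = FCA price + origin terminal + freight + insurance = 51245.35 + 196.48 + 8126.77 + 98.37 = 59666.97
Import duty = 59666.97 × 8% = 4773.36
Buyer bears (B): 196.48 + 8126.77 + 98.37 + 647.41 + 178.88 + 1657.42 = 10905.33
Landed cost (B) = invoice 51245.35 + 10905.33 + duty 4773.36 = 66924.04
Difference = |68126.55 − 66924.04| = 1202.51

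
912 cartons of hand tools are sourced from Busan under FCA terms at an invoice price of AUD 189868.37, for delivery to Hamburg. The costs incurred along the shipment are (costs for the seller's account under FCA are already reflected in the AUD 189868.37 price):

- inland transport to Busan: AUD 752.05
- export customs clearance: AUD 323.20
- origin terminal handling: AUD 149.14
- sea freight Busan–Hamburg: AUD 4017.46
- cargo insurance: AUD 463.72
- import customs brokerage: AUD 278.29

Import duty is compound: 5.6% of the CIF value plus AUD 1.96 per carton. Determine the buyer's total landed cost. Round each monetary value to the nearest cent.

Total landed cost: AUD 207456.43

FCA: the seller delivers export-cleared goods to the carrier; the buyer bears costs from that point.
Already in the invoice (seller's account under FCA): inland to port, export clearance — exclude.
CIF value = FCA price + origin terminal + freight + insurance = 189868.37 + 149.14 + 4017.46 + 463.72 = 194498.69
Ad valorem component: 194498.69 × 5.6% = 10891.93
Specific component: 912 × 1.96 = 1787.52
Import duty = 10891.93 + 1787.52 = 12679.45
Buyer bears: origin terminal 149.14 + freight 4017.46 + insurance 463.72 + brokerage 278.29 + duty 12679.45 = 17588.06
Landed cost = invoice 189868.37 + 17588.06 = 207456.43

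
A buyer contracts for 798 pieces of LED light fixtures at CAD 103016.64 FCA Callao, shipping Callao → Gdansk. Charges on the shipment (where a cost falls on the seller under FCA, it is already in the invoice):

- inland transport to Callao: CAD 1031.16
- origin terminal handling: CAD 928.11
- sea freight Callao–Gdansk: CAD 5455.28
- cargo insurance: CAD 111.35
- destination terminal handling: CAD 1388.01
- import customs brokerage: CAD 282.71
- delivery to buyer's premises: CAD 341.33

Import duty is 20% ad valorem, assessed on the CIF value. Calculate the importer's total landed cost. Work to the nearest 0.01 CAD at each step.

FCA: the seller delivers export-cleared goods to the carrier; the buyer bears costs from that point.
Already in the invoice (seller's account under FCA): inland to port — exclude.
CIF value = FCA price + origin terminal + freight + insurance = 103016.64 + 928.11 + 5455.28 + 111.35 = 109511.38
Import duty = 109511.38 × 20% = 21902.28
Buyer bears: origin terminal 928.11 + freight 5455.28 + insurance 111.35 + destination terminal 1388.01 + brokerage 282.71 + delivery 341.33 + duty 21902.28 = 30409.07
Landed cost = invoice 103016.64 + 30409.07 = 133425.71

Total landed cost: CAD 133425.71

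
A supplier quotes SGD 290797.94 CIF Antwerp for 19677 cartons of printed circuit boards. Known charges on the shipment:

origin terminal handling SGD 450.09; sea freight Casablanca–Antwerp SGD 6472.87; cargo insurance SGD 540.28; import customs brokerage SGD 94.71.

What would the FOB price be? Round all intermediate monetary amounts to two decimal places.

Not relevant to the conversion: origin terminal — on the seller under both CIF and FOB; already in the CIF price and stays in the FOB price. brokerage — on the buyer under both terms; not part of either seller's price.
From CIF to FOB, the seller no longer bears: freight, insurance.
FOB price = 290797.94 − 6472.87 − 540.28 = 283784.79

FOB price: SGD 283784.79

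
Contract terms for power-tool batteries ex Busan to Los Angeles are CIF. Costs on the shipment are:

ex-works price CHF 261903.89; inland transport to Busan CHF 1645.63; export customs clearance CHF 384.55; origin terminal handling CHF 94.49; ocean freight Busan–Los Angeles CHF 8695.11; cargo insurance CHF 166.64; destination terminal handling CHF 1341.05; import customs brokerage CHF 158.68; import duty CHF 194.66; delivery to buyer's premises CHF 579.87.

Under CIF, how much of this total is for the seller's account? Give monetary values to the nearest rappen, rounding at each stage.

Seller's account: CHF 272890.31

CIF: the seller pays costs through ocean freight and marine insurance to the destination port.
Seller's account: goods 261903.89 + inland to port 1645.63 + export clearance 384.55 + origin terminal 94.49 + freight 8695.11 + insurance 166.64 = 272890.31
Buyer's account: destination terminal 1341.05 + brokerage 158.68 + duty 194.66 + delivery 579.87 = 2274.26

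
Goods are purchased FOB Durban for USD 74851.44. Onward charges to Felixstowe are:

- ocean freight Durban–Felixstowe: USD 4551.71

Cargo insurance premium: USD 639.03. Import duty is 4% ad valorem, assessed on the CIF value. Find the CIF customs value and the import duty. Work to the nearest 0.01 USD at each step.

CIF = FOB price + freight + insurance
CIF = 74851.44 + 4551.71 + 639.03 = 80042.18
Import duty = 80042.18 × 4% = 3201.69

CIF value: USD 80042.18; import duty: USD 3201.69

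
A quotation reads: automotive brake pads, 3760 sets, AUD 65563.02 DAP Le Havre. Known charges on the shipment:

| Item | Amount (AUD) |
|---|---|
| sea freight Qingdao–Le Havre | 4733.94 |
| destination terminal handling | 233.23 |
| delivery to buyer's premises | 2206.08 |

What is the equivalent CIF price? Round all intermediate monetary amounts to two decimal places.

CIF price: AUD 63123.71

Not relevant to the conversion: freight — on the seller under both DAP and CIF; already in the DAP price and stays in the CIF price.
From DAP to CIF, the seller no longer bears: destination terminal, delivery.
CIF price = 65563.02 − 233.23 − 2206.08 = 63123.71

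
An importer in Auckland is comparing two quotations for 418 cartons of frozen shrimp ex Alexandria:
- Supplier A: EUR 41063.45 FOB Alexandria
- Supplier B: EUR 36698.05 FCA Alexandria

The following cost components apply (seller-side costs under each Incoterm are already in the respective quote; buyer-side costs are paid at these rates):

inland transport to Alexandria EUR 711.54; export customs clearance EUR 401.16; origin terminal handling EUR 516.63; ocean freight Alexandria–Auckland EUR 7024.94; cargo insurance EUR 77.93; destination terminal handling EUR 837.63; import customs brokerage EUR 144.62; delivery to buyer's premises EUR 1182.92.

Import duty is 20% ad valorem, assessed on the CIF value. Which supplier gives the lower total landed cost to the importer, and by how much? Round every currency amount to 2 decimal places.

Supplier A (FOB):
CIF value = FOB price + freight + insurance = 41063.45 + 7024.94 + 77.93 = 48166.32
Import duty = 48166.32 × 20% = 9633.26
Buyer bears (A): 7024.94 + 77.93 + 837.63 + 144.62 + 1182.92 = 9268.04
Landed cost (A) = invoice 41063.45 + 9268.04 + duty 9633.26 = 59964.75
Supplier B (FCA):
CIF value = FCA price + origin terminal + freight + insurance = 36698.05 + 516.63 + 7024.94 + 77.93 = 44317.55
Import duty = 44317.55 × 20% = 8863.51
Buyer bears (B): 516.63 + 7024.94 + 77.93 + 837.63 + 144.62 + 1182.92 = 9784.67
Landed cost (B) = invoice 36698.05 + 9784.67 + duty 8863.51 = 55346.23
Difference = |59964.75 − 55346.23| = 4618.52

Supplier B is cheaper by EUR 4618.52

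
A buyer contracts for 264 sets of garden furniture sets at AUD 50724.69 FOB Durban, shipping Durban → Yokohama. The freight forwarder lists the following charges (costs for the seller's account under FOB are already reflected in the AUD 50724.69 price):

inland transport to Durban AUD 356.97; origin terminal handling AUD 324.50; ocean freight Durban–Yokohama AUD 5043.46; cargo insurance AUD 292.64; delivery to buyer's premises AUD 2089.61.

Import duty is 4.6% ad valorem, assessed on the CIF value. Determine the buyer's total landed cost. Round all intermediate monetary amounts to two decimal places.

FOB: the seller bears costs until goods are on board at the origin port; the buyer bears freight, insurance and all costs thereafter.
Already in the invoice (seller's account under FOB): inland to port, origin terminal — exclude.
CIF value = FOB price + freight + insurance = 50724.69 + 5043.46 + 292.64 = 56060.79
Import duty = 56060.79 × 4.6% = 2578.80
Buyer bears: freight 5043.46 + insurance 292.64 + delivery 2089.61 + duty 2578.80 = 10004.51
Landed cost = invoice 50724.69 + 10004.51 = 60729.20

Total landed cost: AUD 60729.20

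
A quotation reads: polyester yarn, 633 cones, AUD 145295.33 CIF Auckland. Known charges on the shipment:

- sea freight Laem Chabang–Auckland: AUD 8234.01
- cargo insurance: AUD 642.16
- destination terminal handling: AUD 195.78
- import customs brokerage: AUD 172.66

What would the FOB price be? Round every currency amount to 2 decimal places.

Not relevant to the conversion: brokerage, destination terminal — on the buyer under both terms; not part of either seller's price.
From CIF to FOB, the seller no longer bears: freight, insurance.
FOB price = 145295.33 − 8234.01 − 642.16 = 136419.16

FOB price: AUD 136419.16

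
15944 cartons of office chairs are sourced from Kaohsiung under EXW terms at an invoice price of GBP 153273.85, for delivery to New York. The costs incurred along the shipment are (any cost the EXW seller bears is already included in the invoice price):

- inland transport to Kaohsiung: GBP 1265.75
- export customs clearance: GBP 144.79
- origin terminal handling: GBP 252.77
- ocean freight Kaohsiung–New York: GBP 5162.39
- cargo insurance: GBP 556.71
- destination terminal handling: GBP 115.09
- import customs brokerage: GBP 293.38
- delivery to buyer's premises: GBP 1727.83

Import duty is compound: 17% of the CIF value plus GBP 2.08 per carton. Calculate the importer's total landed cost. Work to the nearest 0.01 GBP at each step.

Total landed cost: GBP 223267.64

EXW: the seller makes goods available at their premises; the buyer bears all onward costs.
CIF value = EXW price + inland to port + export clearance + origin terminal + freight + insurance = 153273.85 + 1265.75 + 144.79 + 252.77 + 5162.39 + 556.71 = 160656.26
Ad valorem component: 160656.26 × 17% = 27311.56
Specific component: 15944 × 2.08 = 33163.52
Import duty = 27311.56 + 33163.52 = 60475.08
Buyer bears: inland to port 1265.75 + export clearance 144.79 + origin terminal 252.77 + freight 5162.39 + insurance 556.71 + destination terminal 115.09 + brokerage 293.38 + delivery 1727.83 + duty 60475.08 = 69993.79
Landed cost = invoice 153273.85 + 69993.79 = 223267.64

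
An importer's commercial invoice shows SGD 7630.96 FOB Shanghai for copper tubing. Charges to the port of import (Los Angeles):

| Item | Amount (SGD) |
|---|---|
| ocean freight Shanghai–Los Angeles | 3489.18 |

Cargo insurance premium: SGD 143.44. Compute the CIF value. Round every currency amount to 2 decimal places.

CIF = FOB price + freight + insurance
CIF = 7630.96 + 3489.18 + 143.44 = 11263.58

CIF value: SGD 11263.58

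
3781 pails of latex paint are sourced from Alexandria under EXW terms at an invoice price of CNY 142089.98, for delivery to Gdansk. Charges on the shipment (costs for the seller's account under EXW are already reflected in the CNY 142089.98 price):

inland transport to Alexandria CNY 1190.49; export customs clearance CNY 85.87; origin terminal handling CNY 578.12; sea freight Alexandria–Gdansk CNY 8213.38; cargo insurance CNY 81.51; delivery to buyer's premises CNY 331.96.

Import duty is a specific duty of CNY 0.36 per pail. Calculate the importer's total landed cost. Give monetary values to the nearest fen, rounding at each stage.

EXW: the seller makes goods available at their premises; the buyer bears all onward costs.
CIF value = EXW price + inland to port + export clearance + origin terminal + freight + insurance = 142089.98 + 1190.49 + 85.87 + 578.12 + 8213.38 + 81.51 = 152239.35
Import duty = 3781 × 0.36 = 1361.16
Buyer bears: inland to port 1190.49 + export clearance 85.87 + origin terminal 578.12 + freight 8213.38 + insurance 81.51 + delivery 331.96 + duty 1361.16 = 11842.49
Landed cost = invoice 142089.98 + 11842.49 = 153932.47

Total landed cost: CNY 153932.47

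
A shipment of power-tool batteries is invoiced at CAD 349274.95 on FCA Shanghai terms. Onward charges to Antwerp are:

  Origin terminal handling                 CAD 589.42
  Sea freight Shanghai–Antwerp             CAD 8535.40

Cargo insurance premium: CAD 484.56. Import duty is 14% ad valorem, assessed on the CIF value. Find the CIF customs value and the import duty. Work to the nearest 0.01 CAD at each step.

CIF = FCA price + pre-shipment costs + freight + insurance
CIF = 349274.95 + 589.42 + 8535.40 + 484.56 = 358884.33
Import duty = 358884.33 × 14% = 50243.81

CIF value: CAD 358884.33; import duty: CAD 50243.81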